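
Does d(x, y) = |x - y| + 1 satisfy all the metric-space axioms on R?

No. d fails identity of indiscernibles (specifically d(x,x) = 0): d(1, 1) = |1 - 1| + 1 = 0 + 1 = 1 ≠ 0.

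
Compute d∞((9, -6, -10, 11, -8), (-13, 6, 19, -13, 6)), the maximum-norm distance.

max(|x_i - y_i|) = max(|9 - (-13)|, |-6 - 6|, |-10 - 19|, |11 - (-13)|, |-8 - 6|) = max(22, 12, 29, 24, 14) = 29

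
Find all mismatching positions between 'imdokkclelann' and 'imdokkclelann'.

Differing positions: none. Hamming distance = 0.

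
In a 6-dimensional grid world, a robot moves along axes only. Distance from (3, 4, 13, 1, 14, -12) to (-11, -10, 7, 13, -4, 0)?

Σ|x_i - y_i| = |3 - (-11)| + |4 - (-10)| + |13 - 7| + |1 - 13| + |14 - (-4)| + |-12 - 0| = 14 + 14 + 6 + 12 + 18 + 12 = 76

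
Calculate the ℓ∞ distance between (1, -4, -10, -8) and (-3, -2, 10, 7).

max(|x_i - y_i|) = max(|1 - (-3)|, |-4 - (-2)|, |-10 - 10|, |-8 - 7|) = max(4, 2, 20, 15) = 20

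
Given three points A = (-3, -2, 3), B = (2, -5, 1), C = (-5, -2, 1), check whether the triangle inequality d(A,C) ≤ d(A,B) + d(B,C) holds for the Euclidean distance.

d(A,B) = √(5² + 3² + 2²) = √38 ≈ 6.1644, d(B,C) = √(7² + 3² + 0²) = √58 ≈ 7.6158, d(A,C) = √(2² + 0² + 2²) = √8 ≈ 2.8284.
d(A,C) ≈ 2.8284 ≤ 6.1644 + 7.6158 = 13.7802. Triangle inequality is satisfied.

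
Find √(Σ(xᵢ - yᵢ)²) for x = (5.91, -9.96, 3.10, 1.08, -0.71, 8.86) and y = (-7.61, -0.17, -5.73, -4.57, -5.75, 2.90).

√(Σ(x_i - y_i)²) = √((5.91 - (-7.61))² + (-9.96 - (-0.17))² + (3.1 - (-5.73))² + (1.08 - (-4.57))² + (-0.71 - (-5.75))² + (8.86 - 2.9)²)
= √(13.52² + (-9.79)² + 8.83² + 5.65² + 5.04² + 5.96²) = √(182.7904 + 95.8441 + 77.9689 + 31.9225 + 25.4016 + 35.5216) = √449.4491 ≈ 21.2002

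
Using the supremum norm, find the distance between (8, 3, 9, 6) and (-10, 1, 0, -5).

max(|x_i - y_i|) = max(|8 - (-10)|, |3 - 1|, |9 - 0|, |6 - (-5)|) = max(18, 2, 9, 11) = 18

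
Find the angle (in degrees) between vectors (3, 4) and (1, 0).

With u = (3, 4), v = (1, 0):
u·v = 3·1 + 4·0 = 3 + 0 = 3.
|u| = √(3² + 4²) = √25, |v| = √(1² + 0²) = √1, so |u||v| = √(25·1) = √25 = 5.
cos θ = (u·v)/(|u||v|) = 3/5 = 0.6
θ = arccos(0.6) ≈ 53.13°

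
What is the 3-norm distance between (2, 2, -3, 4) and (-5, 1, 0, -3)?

(Σ|x_i - y_i|^3)^(1/3) = (|2 - (-5)|^3 + |2 - 1|^3 + |-3 - 0|^3 + |4 - (-3)|^3)^(1/3)
= (7^3 + 1^3 + 3^3 + 7^3)^(1/3) = (343 + 1 + 27 + 343)^(1/3) = (714)^(1/3) ≈ 8.9378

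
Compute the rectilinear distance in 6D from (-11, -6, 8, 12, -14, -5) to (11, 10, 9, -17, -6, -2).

Σ|x_i - y_i| = |-11 - 11| + |-6 - 10| + |8 - 9| + |12 - (-17)| + |-14 - (-6)| + |-5 - (-2)| = 22 + 16 + 1 + 29 + 8 + 3 = 79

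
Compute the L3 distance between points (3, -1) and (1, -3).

(Σ|x_i - y_i|^3)^(1/3) = (|3 - 1|^3 + |-1 - (-3)|^3)^(1/3)
= (2^3 + 2^3)^(1/3) = (8 + 8)^(1/3) = (16)^(1/3) ≈ 2.5198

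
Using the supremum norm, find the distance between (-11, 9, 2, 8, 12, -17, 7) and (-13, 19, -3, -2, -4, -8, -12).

max(|x_i - y_i|) = max(|-11 - (-13)|, |9 - 19|, |2 - (-3)|, |8 - (-2)|, |12 - (-4)|, |-17 - (-8)|, |7 - (-12)|) = max(2, 10, 5, 10, 16, 9, 19) = 19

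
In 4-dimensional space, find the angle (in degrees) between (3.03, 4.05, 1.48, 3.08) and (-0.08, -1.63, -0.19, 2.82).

With u = (3.03, 4.05, 1.48, 3.08), v = (-0.08, -1.63, -0.19, 2.82):
u·v = 3.03·(-0.08) + 4.05·(-1.63) + 1.48·(-0.19) + 3.08·2.82 = (-0.2424) + (-6.6015) + (-0.2812) + 8.6856 = 1.5605.
|u| = √(3.03² + 4.05² + 1.48² + 3.08²) = √(9.1809 + 16.4025 + 2.1904 + 9.4864) = √37.2602, |v| = √((-0.08)² + (-1.63)² + (-0.19)² + 2.82²) = √(0.0064 + 2.6569 + 0.0361 + 7.9524) = √10.6518.
cos θ = (u·v)/(|u||v|) = 1.5605/(√37.2602·√10.6518) ≈ 0.07833
θ = arccos(0.07833) ≈ 85.51°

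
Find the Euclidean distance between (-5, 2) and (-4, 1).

√(Σ(x_i - y_i)²) = √((-5 - (-4))² + (2 - 1)²)
= √((-1)² + 1²) = √(1 + 1) = √2 ≈ 1.4142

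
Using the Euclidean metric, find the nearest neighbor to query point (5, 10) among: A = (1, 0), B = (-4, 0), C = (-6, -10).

Distances: d(A) ≈ 10.7703, d(B) ≈ 13.4536, d(C) ≈ 22.8254. Nearest: A = (1, 0) with distance 10.7703.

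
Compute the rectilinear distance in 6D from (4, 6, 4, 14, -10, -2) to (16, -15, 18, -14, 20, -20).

Σ|x_i - y_i| = |4 - 16| + |6 - (-15)| + |4 - 18| + |14 - (-14)| + |-10 - 20| + |-2 - (-20)| = 12 + 21 + 14 + 28 + 30 + 18 = 123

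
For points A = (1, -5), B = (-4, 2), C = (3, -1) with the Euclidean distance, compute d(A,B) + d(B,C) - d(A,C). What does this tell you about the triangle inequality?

d(A,B) = √(5² + 7²) = √74 ≈ 8.6023, d(B,C) = √(7² + 3²) = √58 ≈ 7.6158, d(A,C) = √(2² + 4²) = √20 ≈ 4.4721.
d(A,B) + d(B,C) - d(A,C) = 8.6023 + 7.6158 - 4.4721 = 16.2181 - 4.4721 = 11.746 (to 4 decimal places). This is ≥ 0, so the triangle inequality holds for these points.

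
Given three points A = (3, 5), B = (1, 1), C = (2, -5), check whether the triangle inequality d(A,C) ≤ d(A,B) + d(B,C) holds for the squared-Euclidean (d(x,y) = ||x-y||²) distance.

d(A,B) = 2² + 4² = 20, d(B,C) = 1² + 6² = 37, d(A,C) = 1² + 10² = 101.
d(A,C) = 101 > 20 + 37 = 57. Triangle inequality is VIOLATED. (Squared-Euclidean is not a metric — this is a counterexample.)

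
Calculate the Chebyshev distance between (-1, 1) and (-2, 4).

max(|x_i - y_i|) = max(|-1 - (-2)|, |1 - 4|) = max(1, 3) = 3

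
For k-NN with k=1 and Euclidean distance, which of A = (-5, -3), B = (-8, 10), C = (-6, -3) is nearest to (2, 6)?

Distances: d(A) ≈ 11.4018, d(B) ≈ 10.7703, d(C) ≈ 12.0416. Nearest: B = (-8, 10) with distance 10.7703.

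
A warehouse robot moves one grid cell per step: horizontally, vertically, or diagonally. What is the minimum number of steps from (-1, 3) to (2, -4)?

max(|x_i - y_i|) = max(|-1 - 2|, |3 - (-4)|) = max(3, 7) = 7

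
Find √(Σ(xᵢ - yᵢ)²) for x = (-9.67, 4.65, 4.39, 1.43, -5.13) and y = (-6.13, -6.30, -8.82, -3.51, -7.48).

√(Σ(x_i - y_i)²) = √((-9.67 - (-6.13))² + (4.65 - (-6.3))² + (4.39 - (-8.82))² + (1.43 - (-3.51))² + (-5.13 - (-7.48))²)
= √((-3.54)² + 10.95² + 13.21² + 4.94² + 2.35²) = √(12.5316 + 119.9025 + 174.5041 + 24.4036 + 5.5225) = √336.8643 ≈ 18.3539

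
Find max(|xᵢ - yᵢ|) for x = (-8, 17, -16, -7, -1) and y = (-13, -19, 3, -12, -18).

max(|x_i - y_i|) = max(|-8 - (-13)|, |17 - (-19)|, |-16 - 3|, |-7 - (-12)|, |-1 - (-18)|) = max(5, 36, 19, 5, 17) = 36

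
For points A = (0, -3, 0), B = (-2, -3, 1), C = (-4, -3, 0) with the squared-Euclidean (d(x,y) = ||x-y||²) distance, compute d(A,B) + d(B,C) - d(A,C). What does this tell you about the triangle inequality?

d(A,B) = 2² + 0² + 1² = 5, d(B,C) = 2² + 0² + 1² = 5, d(A,C) = 4² + 0² + 0² = 16.
d(A,B) + d(B,C) - d(A,C) = 5 + 5 - 16 = 10 - 16 = -6. This is < 0, so the triangle inequality FAILS for these points (squared-Euclidean is not a metric).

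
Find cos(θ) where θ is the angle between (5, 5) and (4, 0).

With u = (5, 5), v = (4, 0):
u·v = 5·4 + 5·0 = 20 + 0 = 20.
|u| = √(5² + 5²) = √50, |v| = √(4² + 0²) = √16, so |u||v| = √(50·16) = √800.
cos θ = (u·v)/(|u||v|) = 20/√800 ≈ 0.7071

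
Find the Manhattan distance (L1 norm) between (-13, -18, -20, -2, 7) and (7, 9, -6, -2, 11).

Σ|x_i - y_i| = |-13 - 7| + |-18 - 9| + |-20 - (-6)| + |-2 - (-2)| + |7 - 11| = 20 + 27 + 14 + 0 + 4 = 65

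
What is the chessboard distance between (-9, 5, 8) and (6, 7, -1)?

max(|x_i - y_i|) = max(|-9 - 6|, |5 - 7|, |8 - (-1)|) = max(15, 2, 9) = 15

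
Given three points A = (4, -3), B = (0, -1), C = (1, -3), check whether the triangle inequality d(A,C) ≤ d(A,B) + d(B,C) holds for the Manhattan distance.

d(A,B) = 4 + 2 = 6, d(B,C) = 1 + 2 = 3, d(A,C) = 3 + 0 = 3.
d(A,C) = 3 ≤ 6 + 3 = 9. Triangle inequality is satisfied.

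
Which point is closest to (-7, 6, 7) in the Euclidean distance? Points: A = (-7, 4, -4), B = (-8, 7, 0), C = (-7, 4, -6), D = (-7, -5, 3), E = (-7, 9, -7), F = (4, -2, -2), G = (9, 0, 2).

Distances: d(A) ≈ 11.1803, d(B) ≈ 7.1414, d(C) ≈ 13.1529, d(D) ≈ 11.7047, d(E) ≈ 14.3178, d(F) ≈ 16.3095, d(G) ≈ 17.8045. Nearest: B = (-8, 7, 0) with distance 7.1414.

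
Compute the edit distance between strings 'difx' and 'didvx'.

Let D[i][j] be the edit distance between the first i characters of 'difx' and the first j characters of 'didvx', with D[i][0] = i, D[0][j] = j, and D[i][j] = D[i-1][j-1] if the characters match, else 1 + min(D[i-1][j], D[i][j-1], D[i-1][j-1]). Filling the table (rows: prefixes of 'difx', columns: prefixes of 'didvx'):
     ε  d  i  d  v  x
  ε  0  1  2  3  4  5
  d  1  0  1  2  3  4
  i  2  1  0  1  2  3
  f  3  2  1  1  2  3
  x  4  3  2  2  2  2
The bottom-right entry gives D[4][5] = 2, so no sequence of fewer than 2 edits works. Backtracking through the table gives one optimal edit sequence (2 edits):
  difx → didfx (ins d @3)
  didfx → didvx (sub f→v @4)
Edit distance = 2.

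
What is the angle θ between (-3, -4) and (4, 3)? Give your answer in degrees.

With u = (-3, -4), v = (4, 3):
u·v = (-3)·4 + (-4)·3 = (-12) + (-12) = -24.
|u| = √((-3)² + (-4)²) = √25, |v| = √(4² + 3²) = √25, so |u||v| = √(25·25) = √625 = 25.
cos θ = (u·v)/(|u||v|) = -24/25 = -0.96
θ = arccos(-0.96) ≈ 163.74°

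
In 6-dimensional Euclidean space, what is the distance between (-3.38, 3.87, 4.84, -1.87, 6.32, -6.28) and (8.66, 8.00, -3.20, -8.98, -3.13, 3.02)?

√(Σ(x_i - y_i)²) = √((-3.38 - 8.66)² + (3.87 - 8)² + (4.84 - (-3.2))² + (-1.87 - (-8.98))² + (6.32 - (-3.13))² + (-6.28 - 3.02)²)
= √((-12.04)² + (-4.13)² + 8.04² + 7.11² + 9.45² + (-9.3)²) = √(144.9616 + 17.0569 + 64.6416 + 50.5521 + 89.3025 + 86.49) = √453.0047 ≈ 21.2839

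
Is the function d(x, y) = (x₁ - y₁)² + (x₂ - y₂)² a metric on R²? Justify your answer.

No. The squared Euclidean distance fails the triangle inequality. Counterexample: x = (0, 0), y = (2, 3), z = (4, 6). d(x,z) = 4² + 6² = 52, but d(x,y) + d(y,z) = (2² + 3²) + (2² + 3²) = 13 + 13 = 26. Since 52 > 26, the triangle inequality is violated. (Note: √d, the ordinary Euclidean distance, IS a metric.)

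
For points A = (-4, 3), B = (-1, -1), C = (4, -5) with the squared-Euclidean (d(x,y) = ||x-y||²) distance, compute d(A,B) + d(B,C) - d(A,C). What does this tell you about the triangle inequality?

d(A,B) = 3² + 4² = 25, d(B,C) = 5² + 4² = 41, d(A,C) = 8² + 8² = 128.
d(A,B) + d(B,C) - d(A,C) = 25 + 41 - 128 = 66 - 128 = -62. This is < 0, so the triangle inequality FAILS for these points (squared-Euclidean is not a metric).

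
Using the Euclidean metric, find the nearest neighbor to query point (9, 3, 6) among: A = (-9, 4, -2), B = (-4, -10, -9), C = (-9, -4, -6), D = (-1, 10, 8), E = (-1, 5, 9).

Distances: d(A) ≈ 19.7231, d(B) ≈ 23.7276, d(C) ≈ 22.7376, d(D) ≈ 12.3693, d(E) ≈ 10.6301. Nearest: E = (-1, 5, 9) with distance 10.6301.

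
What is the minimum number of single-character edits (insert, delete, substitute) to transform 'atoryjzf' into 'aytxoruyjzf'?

Let D[i][j] be the edit distance between the first i characters of 'atoryjzf' and the first j characters of 'aytxoruyjzf', with D[i][0] = i, D[0][j] = j, and D[i][j] = D[i-1][j-1] if the characters match, else 1 + min(D[i-1][j], D[i][j-1], D[i-1][j-1]). Filling the table (rows: prefixes of 'atoryjzf', columns: prefixes of 'aytxoruyjzf'):
     ε  a  y  t  x  o  r  u  y  j  z  f
  ε  0  1  2  3  4  5  6  7  8  9 10 11
  a  1  0  1  2  3  4  5  6  7  8  9 10
  t  2  1  1  1  2  3  4  5  6  7  8  9
  o  3  2  2  2  2  2  3  4  5  6  7  8
  r  4  3  3  3  3  3  2  3  4  5  6  7
  y  5  4  3  4  4  4  3  3  3  4  5  6
  j  6  5  4  4  5  5  4  4  4  3  4  5
  z  7  6  5  5  5  6  5  5  5  4  3  4
  f  8  7  6  6  6  6  6  6  6  5  4  3
The bottom-right entry gives D[8][11] = 3, so no sequence of fewer than 3 edits works. Backtracking through the table gives one optimal edit sequence (3 edits):
  atoryjzf → aytoryjzf (ins y @2)
  aytoryjzf → aytxoryjzf (ins x @4)
  aytxoryjzf → aytxoruyjzf (ins u @7)
Edit distance = 3.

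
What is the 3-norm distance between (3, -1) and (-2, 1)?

(Σ|x_i - y_i|^3)^(1/3) = (|3 - (-2)|^3 + |-1 - 1|^3)^(1/3)
= (5^3 + 2^3)^(1/3) = (125 + 8)^(1/3) = (133)^(1/3) ≈ 5.1045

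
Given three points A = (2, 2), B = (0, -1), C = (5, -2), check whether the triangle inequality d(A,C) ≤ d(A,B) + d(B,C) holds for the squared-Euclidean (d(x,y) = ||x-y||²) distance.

d(A,B) = 2² + 3² = 13, d(B,C) = 5² + 1² = 26, d(A,C) = 3² + 4² = 25.
d(A,C) = 25 ≤ 13 + 26 = 39. Triangle inequality is satisfied.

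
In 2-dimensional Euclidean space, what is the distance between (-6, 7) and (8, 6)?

√(Σ(x_i - y_i)²) = √((-6 - 8)² + (7 - 6)²)
= √((-14)² + 1²) = √(196 + 1) = √197 ≈ 14.0357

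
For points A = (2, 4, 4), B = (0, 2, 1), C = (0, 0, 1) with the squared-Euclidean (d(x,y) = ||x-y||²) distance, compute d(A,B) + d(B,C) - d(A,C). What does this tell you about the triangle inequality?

d(A,B) = 2² + 2² + 3² = 17, d(B,C) = 0² + 2² + 0² = 4, d(A,C) = 2² + 4² + 3² = 29.
d(A,B) + d(B,C) - d(A,C) = 17 + 4 - 29 = 21 - 29 = -8. This is < 0, so the triangle inequality FAILS for these points (squared-Euclidean is not a metric).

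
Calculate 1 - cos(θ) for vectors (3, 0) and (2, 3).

With u = (3, 0), v = (2, 3):
u·v = 3·2 + 0·3 = 6 + 0 = 6.
|u| = √(3² + 0²) = √9, |v| = √(2² + 3²) = √13, so |u||v| = √(9·13) = √117.
cos θ = (u·v)/(|u||v|) = 6/√117 ≈ 0.5547
Cosine distance = 1 - cos θ ≈ 1 - 0.5547 = 0.4453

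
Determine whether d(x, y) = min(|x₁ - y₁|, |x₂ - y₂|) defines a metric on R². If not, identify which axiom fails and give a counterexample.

No. d fails identity of indiscernibles: take x = (-5, 0) and y = (-5, 6). Then d(x,y) = min(|-5 - (-5)|, |0 - 6|) = min(0, 6) = 0, yet x ≠ y.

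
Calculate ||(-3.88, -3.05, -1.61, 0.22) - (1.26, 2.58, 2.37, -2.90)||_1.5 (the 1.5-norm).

(Σ|x_i - y_i|^1.5)^(1/1.5) = (|-3.88 - 1.26|^1.5 + |-3.05 - 2.58|^1.5 + |-1.61 - 2.37|^1.5 + |0.22 - (-2.9)|^1.5)^(1/1.5)
= (5.14^1.5 + 5.63^1.5 + 3.98^1.5 + 3.12^1.5)^(1/1.5) ≈ (11.6532 + 13.3587 + 7.9401 + 5.511)^(1/1.5) = (38.463)^(1/1.5) ≈ 11.3945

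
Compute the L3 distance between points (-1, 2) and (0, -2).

(Σ|x_i - y_i|^3)^(1/3) = (|-1 - 0|^3 + |2 - (-2)|^3)^(1/3)
= (1^3 + 4^3)^(1/3) = (1 + 64)^(1/3) = (65)^(1/3) ≈ 4.0207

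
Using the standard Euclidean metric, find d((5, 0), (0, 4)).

√(Σ(x_i - y_i)²) = √((5 - 0)² + (0 - 4)²)
= √(5² + (-4)²) = √(25 + 16) = √41 ≈ 6.4031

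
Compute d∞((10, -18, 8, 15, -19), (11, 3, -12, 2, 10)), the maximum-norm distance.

max(|x_i - y_i|) = max(|10 - 11|, |-18 - 3|, |8 - (-12)|, |15 - 2|, |-19 - 10|) = max(1, 21, 20, 13, 29) = 29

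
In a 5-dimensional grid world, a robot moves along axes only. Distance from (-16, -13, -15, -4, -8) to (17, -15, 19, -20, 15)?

Σ|x_i - y_i| = |-16 - 17| + |-13 - (-15)| + |-15 - 19| + |-4 - (-20)| + |-8 - 15| = 33 + 2 + 34 + 16 + 23 = 108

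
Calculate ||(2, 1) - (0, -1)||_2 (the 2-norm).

(Σ|x_i - y_i|^2)^(1/2) = (|2 - 0|^2 + |1 - (-1)|^2)^(1/2)
= (2^2 + 2^2)^(1/2) = (4 + 4)^(1/2) = (8)^(1/2) ≈ 2.8284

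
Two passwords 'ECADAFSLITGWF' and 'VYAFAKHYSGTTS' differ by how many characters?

Differing positions: 1, 2, 4, 6, 7, 8, 9, 10, 11, 12, 13. Hamming distance = 11.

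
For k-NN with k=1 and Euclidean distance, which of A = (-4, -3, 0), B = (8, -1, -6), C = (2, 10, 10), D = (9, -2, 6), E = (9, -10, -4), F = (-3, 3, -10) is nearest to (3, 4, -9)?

Distances: d(A) ≈ 13.3791, d(B) ≈ 7.6811, d(C) ≈ 19.9499, d(D) ≈ 17.2337, d(E) ≈ 16.0312, d(F) ≈ 6.1644. Nearest: F = (-3, 3, -10) with distance 6.1644.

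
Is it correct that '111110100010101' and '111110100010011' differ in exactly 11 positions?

Differing positions: 13, 14. Hamming distance = 2, so the claim that d_H = 11 is false.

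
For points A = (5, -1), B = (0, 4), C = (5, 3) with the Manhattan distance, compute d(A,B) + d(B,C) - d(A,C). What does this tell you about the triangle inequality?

d(A,B) = 5 + 5 = 10, d(B,C) = 5 + 1 = 6, d(A,C) = 0 + 4 = 4.
d(A,B) + d(B,C) - d(A,C) = 10 + 6 - 4 = 16 - 4 = 12. This is ≥ 0, so the triangle inequality holds for these points.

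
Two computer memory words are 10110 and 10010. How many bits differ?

Differing positions: 3. Hamming distance = 1.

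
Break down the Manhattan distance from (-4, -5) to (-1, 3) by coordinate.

Σ|x_i - y_i| = |-4 - (-1)| + |-5 - 3| = 3 + 8 = 11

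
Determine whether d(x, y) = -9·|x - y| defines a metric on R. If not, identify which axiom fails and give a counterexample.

No. With c = -9 < 0, d fails non-negativity: d(8, 16) = -9·|8 - 16| = -9·8 = -72 < 0.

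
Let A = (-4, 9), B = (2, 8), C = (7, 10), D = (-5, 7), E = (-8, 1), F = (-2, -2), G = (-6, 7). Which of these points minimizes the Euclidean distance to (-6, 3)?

Distances: d(A) ≈ 6.3246, d(B) ≈ 9.434, d(C) ≈ 14.7648, d(D) ≈ 4.1231, d(E) ≈ 2.8284, d(F) ≈ 6.4031, d(G) = 4. Nearest: E = (-8, 1) with distance 2.8284.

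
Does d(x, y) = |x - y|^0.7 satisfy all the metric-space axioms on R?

Yes. With 0 < p = 0.7 ≤ 1, d(x,y) = |x-y|^0.7 is a metric on R. Non-negativity and symmetry are immediate; |x-y|^0.7 = 0 ⟺ |x-y| = 0 ⟺ x = y. For the triangle inequality, the function t ↦ t^0.7 is subadditive on [0,∞) when p ≤ 1, so |x-z|^0.7 ≤ (|x-y| + |y-z|)^0.7 ≤ |x-y|^0.7 + |y-z|^0.7.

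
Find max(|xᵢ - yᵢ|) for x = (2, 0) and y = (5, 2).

max(|x_i - y_i|) = max(|2 - 5|, |0 - 2|) = max(3, 2) = 3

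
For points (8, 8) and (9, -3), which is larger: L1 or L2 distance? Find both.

L1 = |8 - 9| + |8 - (-3)| = 1 + 11 = 12
L2 = √(1² + 11²) = √122 ≈ 11.0454
L1 ≥ L2 always (equality iff movement is along one axis); L1 > L2 here.
Ratio L1/L2 = 12/√122 ≈ 1.0864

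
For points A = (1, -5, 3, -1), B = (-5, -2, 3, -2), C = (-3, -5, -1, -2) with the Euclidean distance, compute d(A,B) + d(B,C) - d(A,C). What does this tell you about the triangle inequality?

d(A,B) = √(6² + 3² + 0² + 1²) = √46 ≈ 6.7823, d(B,C) = √(2² + 3² + 4² + 0²) = √29 ≈ 5.3852, d(A,C) = √(4² + 0² + 4² + 1²) = √33 ≈ 5.7446.
d(A,B) + d(B,C) - d(A,C) = 6.7823 + 5.3852 - 5.7446 = 12.1675 - 5.7446 = 6.4229 (to 4 decimal places). This is ≥ 0, so the triangle inequality holds for these points.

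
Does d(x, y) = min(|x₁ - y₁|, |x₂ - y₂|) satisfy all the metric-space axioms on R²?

No. d fails identity of indiscernibles: take x = (-1, 0) and y = (-1, 6). Then d(x,y) = min(|-1 - (-1)|, |0 - 6|) = min(0, 6) = 0, yet x ≠ y.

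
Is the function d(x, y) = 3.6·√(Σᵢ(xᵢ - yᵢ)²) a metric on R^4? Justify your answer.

Yes. The L2 (Euclidean) norm induces a metric on R^4, and multiplying a metric by a positive constant 3.6 > 0 preserves all four axioms: non-negativity (3.6·||x-y|| ≥ 0), identity (3.6·||x-y|| = 0 ⟺ ||x-y|| = 0 ⟺ x = y), symmetry (||x-y|| = ||y-x||), and the triangle inequality (3.6·||x-z|| ≤ 3.6·||x-y|| + 3.6·||y-z||). So d is a metric.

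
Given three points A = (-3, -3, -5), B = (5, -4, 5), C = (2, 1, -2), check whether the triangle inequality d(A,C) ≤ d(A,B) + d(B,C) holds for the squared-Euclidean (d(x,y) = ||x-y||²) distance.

d(A,B) = 8² + 1² + 10² = 165, d(B,C) = 3² + 5² + 7² = 83, d(A,C) = 5² + 4² + 3² = 50.
d(A,C) = 50 ≤ 165 + 83 = 248. Triangle inequality is satisfied.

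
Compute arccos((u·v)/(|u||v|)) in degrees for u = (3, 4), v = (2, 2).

With u = (3, 4), v = (2, 2):
u·v = 3·2 + 4·2 = 6 + 8 = 14.
|u| = √(3² + 4²) = √25, |v| = √(2² + 2²) = √8, so |u||v| = √(25·8) = √200.
cos θ = (u·v)/(|u||v|) = 14/√200 ≈ 0.989949
θ = arccos(0.989949) ≈ 8.13°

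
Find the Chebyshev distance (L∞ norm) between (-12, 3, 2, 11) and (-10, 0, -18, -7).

max(|x_i - y_i|) = max(|-12 - (-10)|, |3 - 0|, |2 - (-18)|, |11 - (-7)|) = max(2, 3, 20, 18) = 20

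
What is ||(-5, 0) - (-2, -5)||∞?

max(|x_i - y_i|) = max(|-5 - (-2)|, |0 - (-5)|) = max(3, 5) = 5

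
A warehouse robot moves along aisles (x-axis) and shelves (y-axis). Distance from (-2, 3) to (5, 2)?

Σ|x_i - y_i| = |-2 - 5| + |3 - 2| = 7 + 1 = 8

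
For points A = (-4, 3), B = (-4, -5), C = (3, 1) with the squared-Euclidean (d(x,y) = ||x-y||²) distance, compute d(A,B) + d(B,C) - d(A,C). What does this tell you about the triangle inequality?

d(A,B) = 0² + 8² = 64, d(B,C) = 7² + 6² = 85, d(A,C) = 7² + 2² = 53.
d(A,B) + d(B,C) - d(A,C) = 64 + 85 - 53 = 149 - 53 = 96. This is ≥ 0, so the triangle inequality holds for these points.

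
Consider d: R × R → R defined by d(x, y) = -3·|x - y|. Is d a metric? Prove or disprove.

No. With c = -3 < 0, d fails non-negativity: d(1, 5) = -3·|1 - 5| = -3·4 = -12 < 0.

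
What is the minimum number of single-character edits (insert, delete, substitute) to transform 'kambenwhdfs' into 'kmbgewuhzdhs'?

Let D[i][j] be the edit distance between the first i characters of 'kambenwhdfs' and the first j characters of 'kmbgewuhzdhs', with D[i][0] = i, D[0][j] = j, and D[i][j] = D[i-1][j-1] if the characters match, else 1 + min(D[i-1][j], D[i][j-1], D[i-1][j-1]). Filling the table (rows: prefixes of 'kambenwhdfs', columns: prefixes of 'kmbgewuhzdhs'):
     ε  k  m  b  g  e  w  u  h  z  d  h  s
  ε  0  1  2  3  4  5  6  7  8  9 10 11 12
  k  1  0  1  2  3  4  5  6  7  8  9 10 11
  a  2  1  1  2  3  4  5  6  7  8  9 10 11
  m  3  2  1  2  3  4  5  6  7  8  9 10 11
  b  4  3  2  1  2  3  4  5  6  7  8  9 10
  e  5  4  3  2  2  2  3  4  5  6  7  8  9
  n  6  5  4  3  3  3  3  4  5  6  7  8  9
  w  7  6  5  4  4  4  3  4  5  6  7  8  9
  h  8  7  6  5  5  5  4  4  4  5  6  7  8
  d  9  8  7  6  6  6  5  5  5  5  5  6  7
  f 10  9  8  7  7  7  6  6  6  6  6  6  7
  s 11 10  9  8  8  8  7  7  7  7  7  7  6
The bottom-right entry gives D[11][12] = 6, so no sequence of fewer than 6 edits works. Backtracking through the table gives one optimal edit sequence (6 edits):
  kambenwhdfs → kmbenwhdfs (del a @2)
  kmbenwhdfs → kmbgenwhdfs (ins g @4)
  kmbgenwhdfs → kmbgewwhdfs (sub n→w @6)
  kmbgewwhdfs → kmbgewuhdfs (sub w→u @7)
  kmbgewuhdfs → kmbgewuhzdfs (ins z @9)
  kmbgewuhzdfs → kmbgewuhzdhs (sub f→h @11)
Edit distance = 6.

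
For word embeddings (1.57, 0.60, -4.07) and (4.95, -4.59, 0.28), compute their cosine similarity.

With u = (1.57, 0.60, -4.07), v = (4.95, -4.59, 0.28):
u·v = 1.57·4.95 + 0.6·(-4.59) + (-4.07)·0.28 = 7.7715 + (-2.754) + (-1.1396) = 3.8779.
|u| = √(1.57² + 0.6² + (-4.07)²) = √(2.4649 + 0.36 + 16.5649) = √19.3898, |v| = √(4.95² + (-4.59)² + 0.28²) = √(24.5025 + 21.0681 + 0.0784) = √45.649.
cos θ = (u·v)/(|u||v|) = 3.8779/(√19.3898·√45.649) ≈ 0.1303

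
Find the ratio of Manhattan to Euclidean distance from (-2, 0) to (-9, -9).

L1 = |-2 - (-9)| + |0 - (-9)| = 7 + 9 = 16
L2 = √(7² + 9²) = √130 ≈ 11.4018
L1 ≥ L2 always (equality iff movement is along one axis); L1 > L2 here.
Ratio L1/L2 = 16/√130 ≈ 1.4033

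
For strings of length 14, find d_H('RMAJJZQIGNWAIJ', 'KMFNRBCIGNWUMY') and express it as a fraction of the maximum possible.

Differing positions: 1, 3, 4, 5, 6, 7, 12, 13, 14. Hamming distance = 9. The maximum possible Hamming distance for length-14 strings is 14, so d_H/14 = 9/14 ≈ 0.6429.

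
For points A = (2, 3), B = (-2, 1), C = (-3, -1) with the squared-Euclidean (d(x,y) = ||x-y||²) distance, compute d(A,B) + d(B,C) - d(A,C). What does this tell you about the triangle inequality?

d(A,B) = 4² + 2² = 20, d(B,C) = 1² + 2² = 5, d(A,C) = 5² + 4² = 41.
d(A,B) + d(B,C) - d(A,C) = 20 + 5 - 41 = 25 - 41 = -16. This is < 0, so the triangle inequality FAILS for these points (squared-Euclidean is not a metric).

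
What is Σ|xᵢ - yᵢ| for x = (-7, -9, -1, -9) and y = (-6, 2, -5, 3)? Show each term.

Σ|x_i - y_i| = |-7 - (-6)| + |-9 - 2| + |-1 - (-5)| + |-9 - 3| = 1 + 11 + 4 + 12 = 28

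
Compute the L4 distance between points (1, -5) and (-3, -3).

(Σ|x_i - y_i|^4)^(1/4) = (|1 - (-3)|^4 + |-5 - (-3)|^4)^(1/4)
= (4^4 + 2^4)^(1/4) = (256 + 16)^(1/4) = (272)^(1/4) ≈ 4.0611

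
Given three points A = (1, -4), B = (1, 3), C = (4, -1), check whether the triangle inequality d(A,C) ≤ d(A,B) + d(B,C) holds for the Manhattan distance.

d(A,B) = 0 + 7 = 7, d(B,C) = 3 + 4 = 7, d(A,C) = 3 + 3 = 6.
d(A,C) = 6 ≤ 7 + 7 = 14. Triangle inequality is satisfied.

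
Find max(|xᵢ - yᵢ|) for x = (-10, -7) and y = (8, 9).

max(|x_i - y_i|) = max(|-10 - 8|, |-7 - 9|) = max(18, 16) = 18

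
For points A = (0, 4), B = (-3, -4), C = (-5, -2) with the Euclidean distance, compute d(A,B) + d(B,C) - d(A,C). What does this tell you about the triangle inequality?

d(A,B) = √(3² + 8²) = √73 ≈ 8.544, d(B,C) = √(2² + 2²) = √8 ≈ 2.8284, d(A,C) = √(5² + 6²) = √61 ≈ 7.8102.
d(A,B) + d(B,C) - d(A,C) = 8.544 + 2.8284 - 7.8102 = 11.3724 - 7.8102 = 3.5622 (to 4 decimal places). This is ≥ 0, so the triangle inequality holds for these points.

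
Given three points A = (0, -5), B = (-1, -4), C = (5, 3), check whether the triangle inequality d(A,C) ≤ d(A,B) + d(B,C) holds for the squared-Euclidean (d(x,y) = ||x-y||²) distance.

d(A,B) = 1² + 1² = 2, d(B,C) = 6² + 7² = 85, d(A,C) = 5² + 8² = 89.
d(A,C) = 89 > 2 + 85 = 87. Triangle inequality is VIOLATED. (Squared-Euclidean is not a metric — this is a counterexample.)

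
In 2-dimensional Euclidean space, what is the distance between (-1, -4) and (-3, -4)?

√(Σ(x_i - y_i)²) = √((-1 - (-3))² + (-4 - (-4))²)
= √(2² + 0²) = √(4 + 0) = √4 = 2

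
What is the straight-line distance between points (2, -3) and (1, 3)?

√(Σ(x_i - y_i)²) = √((2 - 1)² + (-3 - 3)²)
= √(1² + (-6)²) = √(1 + 36) = √37 ≈ 6.0828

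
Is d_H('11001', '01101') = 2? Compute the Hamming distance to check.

Differing positions: 1, 3. Hamming distance = 2, so the claim is true.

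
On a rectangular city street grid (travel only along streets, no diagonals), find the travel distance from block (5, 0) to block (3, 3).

Σ|x_i - y_i| = |5 - 3| + |0 - 3| = 2 + 3 = 5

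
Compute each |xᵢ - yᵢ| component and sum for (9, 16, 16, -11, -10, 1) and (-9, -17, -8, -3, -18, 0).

Σ|x_i - y_i| = |9 - (-9)| + |16 - (-17)| + |16 - (-8)| + |-11 - (-3)| + |-10 - (-18)| + |1 - 0| = 18 + 33 + 24 + 8 + 8 + 1 = 92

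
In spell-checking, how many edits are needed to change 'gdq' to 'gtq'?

Let D[i][j] be the edit distance between the first i characters of 'gdq' and the first j characters of 'gtq', with D[i][0] = i, D[0][j] = j, and D[i][j] = D[i-1][j-1] if the characters match, else 1 + min(D[i-1][j], D[i][j-1], D[i-1][j-1]). Filling the table (rows: prefixes of 'gdq', columns: prefixes of 'gtq'):
     ε  g  t  q
  ε  0  1  2  3
  g  1  0  1  2
  d  2  1  1  2
  q  3  2  2  1
The bottom-right entry gives D[3][3] = 1, so no sequence of fewer than 1 edit works. Backtracking through the table gives one optimal edit sequence (1 edit):
  gdq → gtq (sub d→t @2)
Edit distance = 1.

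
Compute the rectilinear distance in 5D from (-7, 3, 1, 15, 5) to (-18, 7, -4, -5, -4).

Σ|x_i - y_i| = |-7 - (-18)| + |3 - 7| + |1 - (-4)| + |15 - (-5)| + |5 - (-4)| = 11 + 4 + 5 + 20 + 9 = 49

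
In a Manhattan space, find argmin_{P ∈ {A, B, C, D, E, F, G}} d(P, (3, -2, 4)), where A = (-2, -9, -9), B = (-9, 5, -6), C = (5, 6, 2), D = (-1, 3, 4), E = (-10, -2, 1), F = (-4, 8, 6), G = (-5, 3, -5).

Distances: d(A) = 25, d(B) = 29, d(C) = 12, d(D) = 9, d(E) = 16, d(F) = 19, d(G) = 22. Nearest: D = (-1, 3, 4) with distance 9.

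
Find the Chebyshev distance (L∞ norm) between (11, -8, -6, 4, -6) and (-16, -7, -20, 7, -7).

max(|x_i - y_i|) = max(|11 - (-16)|, |-8 - (-7)|, |-6 - (-20)|, |4 - 7|, |-6 - (-7)|) = max(27, 1, 14, 3, 1) = 27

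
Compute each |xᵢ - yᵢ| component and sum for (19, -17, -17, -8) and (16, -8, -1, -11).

Σ|x_i - y_i| = |19 - 16| + |-17 - (-8)| + |-17 - (-1)| + |-8 - (-11)| = 3 + 9 + 16 + 3 = 31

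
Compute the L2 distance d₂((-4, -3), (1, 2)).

√(Σ(x_i - y_i)²) = √((-4 - 1)² + (-3 - 2)²)
= √((-5)² + (-5)²) = √(25 + 25) = √50 ≈ 7.0711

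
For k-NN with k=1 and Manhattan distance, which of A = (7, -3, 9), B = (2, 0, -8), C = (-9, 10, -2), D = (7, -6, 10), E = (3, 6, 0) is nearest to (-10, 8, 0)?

Distances: d(A) = 37, d(B) = 28, d(C) = 5, d(D) = 41, d(E) = 15. Nearest: C = (-9, 10, -2) with distance 5.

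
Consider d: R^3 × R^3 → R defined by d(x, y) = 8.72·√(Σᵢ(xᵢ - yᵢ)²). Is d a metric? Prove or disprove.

Yes. The L2 (Euclidean) norm induces a metric on R^3, and multiplying a metric by a positive constant 8.72 > 0 preserves all four axioms: non-negativity (8.72·||x-y|| ≥ 0), identity (8.72·||x-y|| = 0 ⟺ ||x-y|| = 0 ⟺ x = y), symmetry (||x-y|| = ||y-x||), and the triangle inequality (8.72·||x-z|| ≤ 8.72·||x-y|| + 8.72·||y-z||). So d is a metric.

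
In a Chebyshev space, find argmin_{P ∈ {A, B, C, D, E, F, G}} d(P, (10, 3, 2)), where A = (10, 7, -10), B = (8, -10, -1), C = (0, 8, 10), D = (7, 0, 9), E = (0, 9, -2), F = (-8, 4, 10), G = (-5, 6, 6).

Distances: d(A) = 12, d(B) = 13, d(C) = 10, d(D) = 7, d(E) = 10, d(F) = 18, d(G) = 15. Nearest: D = (7, 0, 9) with distance 7.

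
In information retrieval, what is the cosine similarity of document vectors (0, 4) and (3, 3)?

With u = (0, 4), v = (3, 3):
u·v = 0·3 + 4·3 = 0 + 12 = 12.
|u| = √(0² + 4²) = √16, |v| = √(3² + 3²) = √18, so |u||v| = √(16·18) = √288.
cos θ = (u·v)/(|u||v|) = 12/√288 ≈ 0.7071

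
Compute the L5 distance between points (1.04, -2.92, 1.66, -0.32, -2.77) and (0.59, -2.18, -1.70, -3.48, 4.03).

(Σ|x_i - y_i|^5)^(1/5) = (|1.04 - 0.59|^5 + |-2.92 - (-2.18)|^5 + |1.66 - (-1.7)|^5 + |-0.32 - (-3.48)|^5 + |-2.77 - 4.03|^5)^(1/5)
= (0.45^5 + 0.74^5 + 3.36^5 + 3.16^5 + 6.8^5)^(1/5) ≈ (0.0185 + 0.2219 + 428.249 + 315.0906 + 14539.3357)^(1/5) = (15282.9157)^(1/5) ≈ 6.8682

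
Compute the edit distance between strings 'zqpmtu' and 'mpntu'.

Let D[i][j] be the edit distance between the first i characters of 'zqpmtu' and the first j characters of 'mpntu', with D[i][0] = i, D[0][j] = j, and D[i][j] = D[i-1][j-1] if the characters match, else 1 + min(D[i-1][j], D[i][j-1], D[i-1][j-1]). Filling the table (rows: prefixes of 'zqpmtu', columns: prefixes of 'mpntu'):
     ε  m  p  n  t  u
  ε  0  1  2  3  4  5
  z  1  1  2  3  4  5
  q  2  2  2  3  4  5
  p  3  3  2  3  4  5
  m  4  3  3  3  4  5
  t  5  4  4  4  3  4
  u  6  5  5  5  4  3
The bottom-right entry gives D[6][5] = 3, so no sequence of fewer than 3 edits works. Backtracking through the table gives one optimal edit sequence (3 edits):
  zqpmtu → qpmtu (del z @1)
  qpmtu → mpmtu (sub q→m @1)
  mpmtu → mpntu (sub m→n @3)
Edit distance = 3.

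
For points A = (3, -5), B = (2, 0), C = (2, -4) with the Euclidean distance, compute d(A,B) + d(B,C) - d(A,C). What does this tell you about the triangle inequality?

d(A,B) = √(1² + 5²) = √26 ≈ 5.099, d(B,C) = √(0² + 4²) = √16 = 4, d(A,C) = √(1² + 1²) = √2 ≈ 1.4142.
d(A,B) + d(B,C) - d(A,C) = 5.099 + 4 - 1.4142 = 9.099 - 1.4142 = 7.6848 (to 4 decimal places). This is ≥ 0, so the triangle inequality holds for these points.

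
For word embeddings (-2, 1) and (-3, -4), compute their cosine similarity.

With u = (-2, 1), v = (-3, -4):
u·v = (-2)·(-3) + 1·(-4) = 6 + (-4) = 2.
|u| = √((-2)² + 1²) = √5, |v| = √((-3)² + (-4)²) = √25, so |u||v| = √(5·25) = √125.
cos θ = (u·v)/(|u||v|) = 2/√125 ≈ 0.1789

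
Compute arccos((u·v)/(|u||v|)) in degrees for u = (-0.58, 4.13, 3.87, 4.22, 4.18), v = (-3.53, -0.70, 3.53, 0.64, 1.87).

With u = (-0.58, 4.13, 3.87, 4.22, 4.18), v = (-3.53, -0.70, 3.53, 0.64, 1.87):
u·v = (-0.58)·(-3.53) + 4.13·(-0.7) + 3.87·3.53 + 4.22·0.64 + 4.18·1.87 = 2.0474 + (-2.891) + 13.6611 + 2.7008 + 7.8166 = 23.3349.
|u| = √((-0.58)² + 4.13² + 3.87² + 4.22² + 4.18²) = √(0.3364 + 17.0569 + 14.9769 + 17.8084 + 17.4724) = √67.651, |v| = √((-3.53)² + (-0.7)² + 3.53² + 0.64² + 1.87²) = √(12.4609 + 0.49 + 12.4609 + 0.4096 + 3.4969) = √29.3183.
cos θ = (u·v)/(|u||v|) = 23.3349/(√67.651·√29.3183) ≈ 0.523962
θ = arccos(0.523962) ≈ 58.4°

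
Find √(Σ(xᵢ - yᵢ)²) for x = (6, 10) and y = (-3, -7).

√(Σ(x_i - y_i)²) = √((6 - (-3))² + (10 - (-7))²)
= √(9² + 17²) = √(81 + 289) = √370 ≈ 19.2354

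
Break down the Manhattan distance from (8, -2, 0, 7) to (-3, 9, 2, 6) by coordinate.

Σ|x_i - y_i| = |8 - (-3)| + |-2 - 9| + |0 - 2| + |7 - 6| = 11 + 11 + 2 + 1 = 25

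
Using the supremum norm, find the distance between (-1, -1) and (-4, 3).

max(|x_i - y_i|) = max(|-1 - (-4)|, |-1 - 3|) = max(3, 4) = 4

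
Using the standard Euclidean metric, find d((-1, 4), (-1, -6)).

√(Σ(x_i - y_i)²) = √((-1 - (-1))² + (4 - (-6))²)
= √(0² + 10²) = √(0 + 100) = √100 = 10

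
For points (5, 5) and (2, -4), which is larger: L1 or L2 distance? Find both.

L1 = |5 - 2| + |5 - (-4)| = 3 + 9 = 12
L2 = √(3² + 9²) = √90 ≈ 9.4868
L1 ≥ L2 always (equality iff movement is along one axis); L1 > L2 here.
Ratio L1/L2 = 12/√90 ≈ 1.2649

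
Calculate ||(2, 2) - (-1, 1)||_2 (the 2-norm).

(Σ|x_i - y_i|^2)^(1/2) = (|2 - (-1)|^2 + |2 - 1|^2)^(1/2)
= (3^2 + 1^2)^(1/2) = (9 + 1)^(1/2) = (10)^(1/2) ≈ 3.1623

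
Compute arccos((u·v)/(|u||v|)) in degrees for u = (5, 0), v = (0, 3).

With u = (5, 0), v = (0, 3):
u·v = 5·0 + 0·3 = 0 + 0 = 0.
|u| = √(5² + 0²) = √25, |v| = √(0² + 3²) = √9, so |u||v| = √(25·9) = √225 = 15.
cos θ = (u·v)/(|u||v|) = 0/15 = 0 (the vectors are orthogonal)
θ = arccos(0) = 90°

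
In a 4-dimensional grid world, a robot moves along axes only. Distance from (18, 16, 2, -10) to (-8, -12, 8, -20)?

Σ|x_i - y_i| = |18 - (-8)| + |16 - (-12)| + |2 - 8| + |-10 - (-20)| = 26 + 28 + 6 + 10 = 70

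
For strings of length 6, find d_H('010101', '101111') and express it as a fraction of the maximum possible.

Differing positions: 1, 2, 3, 5. Hamming distance = 4. The maximum possible Hamming distance for length-6 strings is 6, so d_H/6 = 4/6 ≈ 0.6667.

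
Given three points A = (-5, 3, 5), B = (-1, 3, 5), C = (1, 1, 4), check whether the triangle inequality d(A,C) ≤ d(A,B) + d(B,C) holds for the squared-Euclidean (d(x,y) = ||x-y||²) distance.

d(A,B) = 4² + 0² + 0² = 16, d(B,C) = 2² + 2² + 1² = 9, d(A,C) = 6² + 2² + 1² = 41.
d(A,C) = 41 > 16 + 9 = 25. Triangle inequality is VIOLATED. (Squared-Euclidean is not a metric — this is a counterexample.)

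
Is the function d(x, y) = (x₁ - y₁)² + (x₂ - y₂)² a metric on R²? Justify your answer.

No. The squared Euclidean distance fails the triangle inequality. Counterexample: x = (0, 0), y = (5, 1), z = (10, 2). d(x,z) = 10² + 2² = 104, but d(x,y) + d(y,z) = (5² + 1²) + (5² + 1²) = 26 + 26 = 52. Since 104 > 52, the triangle inequality is violated. (Note: √d, the ordinary Euclidean distance, IS a metric.)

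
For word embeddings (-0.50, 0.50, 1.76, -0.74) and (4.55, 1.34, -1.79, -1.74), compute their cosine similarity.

With u = (-0.50, 0.50, 1.76, -0.74), v = (4.55, 1.34, -1.79, -1.74):
u·v = (-0.5)·4.55 + 0.5·1.34 + 1.76·(-1.79) + (-0.74)·(-1.74) = (-2.275) + 0.67 + (-3.1504) + 1.2876 = -3.4678.
|u| = √((-0.5)² + 0.5² + 1.76² + (-0.74)²) = √(0.25 + 0.25 + 3.0976 + 0.5476) = √4.1452, |v| = √(4.55² + 1.34² + (-1.79)² + (-1.74)²) = √(20.7025 + 1.7956 + 3.2041 + 3.0276) = √28.7298.
cos θ = (u·v)/(|u||v|) = -3.4678/(√4.1452·√28.7298) ≈ -0.3178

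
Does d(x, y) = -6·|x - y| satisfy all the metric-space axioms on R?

No. With c = -6 < 0, d fails non-negativity: d(4, 11) = -6·|4 - 11| = -6·7 = -42 < 0.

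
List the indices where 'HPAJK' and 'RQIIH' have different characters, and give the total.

Differing positions: 1, 2, 3, 4, 5. Hamming distance = 5.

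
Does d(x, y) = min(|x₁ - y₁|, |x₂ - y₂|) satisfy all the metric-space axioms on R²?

No. d fails identity of indiscernibles: take x = (-1, 0) and y = (-1, 8). Then d(x,y) = min(|-1 - (-1)|, |0 - 8|) = min(0, 8) = 0, yet x ≠ y.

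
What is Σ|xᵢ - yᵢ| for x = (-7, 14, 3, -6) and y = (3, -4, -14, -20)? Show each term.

Σ|x_i - y_i| = |-7 - 3| + |14 - (-4)| + |3 - (-14)| + |-6 - (-20)| = 10 + 18 + 17 + 14 = 59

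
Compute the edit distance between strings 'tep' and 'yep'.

Let D[i][j] be the edit distance between the first i characters of 'tep' and the first j characters of 'yep', with D[i][0] = i, D[0][j] = j, and D[i][j] = D[i-1][j-1] if the characters match, else 1 + min(D[i-1][j], D[i][j-1], D[i-1][j-1]). Filling the table (rows: prefixes of 'tep', columns: prefixes of 'yep'):
     ε  y  e  p
  ε  0  1  2  3
  t  1  1  2  3
  e  2  2  1  2
  p  3  3  2  1
The bottom-right entry gives D[3][3] = 1, so no sequence of fewer than 1 edit works. Backtracking through the table gives one optimal edit sequence (1 edit):
  tep → yep (sub t→y @1)
Edit distance = 1.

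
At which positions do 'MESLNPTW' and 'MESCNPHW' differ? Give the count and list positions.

Differing positions: 4, 7. Hamming distance = 2.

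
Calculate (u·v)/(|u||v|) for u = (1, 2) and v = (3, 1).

With u = (1, 2), v = (3, 1):
u·v = 1·3 + 2·1 = 3 + 2 = 5.
|u| = √(1² + 2²) = √5, |v| = √(3² + 1²) = √10, so |u||v| = √(5·10) = √50.
cos θ = (u·v)/(|u||v|) = 5/√50 ≈ 0.7071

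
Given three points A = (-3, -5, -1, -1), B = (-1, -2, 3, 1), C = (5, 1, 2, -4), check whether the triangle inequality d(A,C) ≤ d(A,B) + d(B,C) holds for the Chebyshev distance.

d(A,B) = max(2, 3, 4, 2) = 4, d(B,C) = max(6, 3, 1, 5) = 6, d(A,C) = max(8, 6, 3, 3) = 8.
d(A,C) = 8 ≤ 4 + 6 = 10. Triangle inequality is satisfied.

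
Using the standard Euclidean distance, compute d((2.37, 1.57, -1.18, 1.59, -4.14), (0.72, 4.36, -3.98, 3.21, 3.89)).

(Σ|x_i - y_i|^2)^(1/2) = (|2.37 - 0.72|^2 + |1.57 - 4.36|^2 + |-1.18 - (-3.98)|^2 + |1.59 - 3.21|^2 + |-4.14 - 3.89|^2)^(1/2)
= (1.65^2 + 2.79^2 + 2.8^2 + 1.62^2 + 8.03^2)^(1/2) = (2.7225 + 7.7841 + 7.84 + 2.6244 + 64.4809)^(1/2) = (85.4519)^(1/2) ≈ 9.244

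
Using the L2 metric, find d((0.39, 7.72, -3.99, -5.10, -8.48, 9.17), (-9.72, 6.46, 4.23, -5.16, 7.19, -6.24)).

√(Σ(x_i - y_i)²) = √((0.39 - (-9.72))² + (7.72 - 6.46)² + (-3.99 - 4.23)² + (-5.1 - (-5.16))² + (-8.48 - 7.19)² + (9.17 - (-6.24))²)
= √(10.11² + 1.26² + (-8.22)² + 0.06² + (-15.67)² + 15.41²) = √(102.2121 + 1.5876 + 67.5684 + 0.0036 + 245.5489 + 237.4681) = √654.3887 ≈ 25.581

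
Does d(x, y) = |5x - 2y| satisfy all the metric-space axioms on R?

No. d fails symmetry: d(9, 6) = |5·9 - 2·6| = |33| = 33, but d(6, 9) = |5·6 - 2·9| = |12| = 12. Since 33 ≠ 12, d(x,y) ≠ d(y,x) in general.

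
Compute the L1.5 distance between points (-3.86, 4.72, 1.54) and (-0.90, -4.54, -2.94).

(Σ|x_i - y_i|^1.5)^(1/1.5) = (|-3.86 - (-0.9)|^1.5 + |4.72 - (-4.54)|^1.5 + |1.54 - (-2.94)|^1.5)^(1/1.5)
= (2.96^1.5 + 9.26^1.5 + 4.48^1.5)^(1/1.5) ≈ (5.0926 + 28.1784 + 9.4824)^(1/1.5) = (42.7534)^(1/1.5) ≈ 12.2268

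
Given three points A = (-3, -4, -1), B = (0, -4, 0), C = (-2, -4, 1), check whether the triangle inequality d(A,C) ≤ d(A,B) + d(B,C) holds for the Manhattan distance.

d(A,B) = 3 + 0 + 1 = 4, d(B,C) = 2 + 0 + 1 = 3, d(A,C) = 1 + 0 + 2 = 3.
d(A,C) = 3 ≤ 4 + 3 = 7. Triangle inequality is satisfied.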